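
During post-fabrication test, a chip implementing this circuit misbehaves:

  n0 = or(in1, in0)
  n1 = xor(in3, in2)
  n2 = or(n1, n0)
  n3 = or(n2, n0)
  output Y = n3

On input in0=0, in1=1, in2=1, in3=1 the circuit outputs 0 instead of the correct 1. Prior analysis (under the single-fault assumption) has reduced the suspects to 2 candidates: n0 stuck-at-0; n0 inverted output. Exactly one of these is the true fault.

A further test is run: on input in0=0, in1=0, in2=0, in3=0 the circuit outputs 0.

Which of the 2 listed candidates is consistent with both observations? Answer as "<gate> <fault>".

Evaluate each candidate on input in0=0, in1=0, in2=0, in3=0:
  n0 stuck-at-0: n0=0 [stuck-at-0], n1=0, n2=0, n3=0 → 0 — matches
  n0 inverted output: n0=1 [inverted output], n1=0, n2=1, n3=1 → 1 — eliminated
Only n0 stuck-at-0 reproduces the observed 0.

n0 stuck-at-0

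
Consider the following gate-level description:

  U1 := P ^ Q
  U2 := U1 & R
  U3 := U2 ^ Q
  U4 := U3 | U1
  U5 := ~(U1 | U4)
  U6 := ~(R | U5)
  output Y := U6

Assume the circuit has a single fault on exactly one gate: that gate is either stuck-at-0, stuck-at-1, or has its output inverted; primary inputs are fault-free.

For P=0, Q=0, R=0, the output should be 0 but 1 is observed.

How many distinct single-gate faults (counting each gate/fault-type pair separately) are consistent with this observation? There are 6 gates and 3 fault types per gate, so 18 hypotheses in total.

12

Fault-free: U1=0, U2=0, U3=0, U4=0, U5=1, U6=0 → 0. Observed 1.
  U1: stuck-at-1, inverted output ✓; others ✗
  U2: stuck-at-1, inverted output ✓; others ✗
  U3: stuck-at-1, inverted output ✓; others ✗
  U4: stuck-at-1, inverted output ✓; others ✗
  U5: stuck-at-0, inverted output ✓; others ✗
  U6: stuck-at-1, inverted output ✓; others ✗
Consistent faults: {U1 stuck-at-1, U1 inverted output, U2 stuck-at-1, U2 inverted output, U3 stuck-at-1, U3 inverted output, U4 stuck-at-1, U4 inverted output, U5 stuck-at-0, U5 inverted output, U6 stuck-at-1, U6 inverted output} — 12 in all.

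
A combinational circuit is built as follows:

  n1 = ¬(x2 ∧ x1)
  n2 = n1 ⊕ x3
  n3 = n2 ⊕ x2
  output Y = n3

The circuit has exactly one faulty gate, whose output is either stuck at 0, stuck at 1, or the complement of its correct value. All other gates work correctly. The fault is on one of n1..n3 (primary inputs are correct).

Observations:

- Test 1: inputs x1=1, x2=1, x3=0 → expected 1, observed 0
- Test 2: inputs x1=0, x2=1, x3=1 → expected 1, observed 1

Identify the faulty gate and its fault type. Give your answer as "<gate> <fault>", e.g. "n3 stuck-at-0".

n1 stuck-at-1

Fault-free values for test 1 (x1=1, x2=1, x3=0): n1=0, n2=0, n3=1, giving Y=1. Observed 0.
Test 1: faults giving observed 0 are {n1 stuck-at-1, n1 inverted output, n2 stuck-at-1, n2 inverted output, n3 stuck-at-0, n3 inverted output}.
Test 2 (x1=0, x2=1, x3=1): fault-free n1=1, n2=0, n3=1 → 1; observed 1. Eliminates n1 inverted output, n2 stuck-at-1, n2 inverted output, n3 stuck-at-0, n3 inverted output.
Only n1 stuck-at-1 is consistent with every test.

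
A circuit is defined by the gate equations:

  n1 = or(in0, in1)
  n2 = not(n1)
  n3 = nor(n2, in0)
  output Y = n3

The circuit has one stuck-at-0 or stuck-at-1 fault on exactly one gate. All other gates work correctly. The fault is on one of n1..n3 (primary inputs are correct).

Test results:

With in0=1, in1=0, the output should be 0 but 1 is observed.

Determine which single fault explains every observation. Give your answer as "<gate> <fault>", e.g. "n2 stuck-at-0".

Fault-free values for test 1 (in0=1, in1=0): n1=1, n2=0, n3=0, giving Y=0. Observed 1.
Test 1: faults giving observed 1 are {n3 stuck-at-1}.
Only n3 stuck-at-1 is consistent with every test.

n3 stuck-at-1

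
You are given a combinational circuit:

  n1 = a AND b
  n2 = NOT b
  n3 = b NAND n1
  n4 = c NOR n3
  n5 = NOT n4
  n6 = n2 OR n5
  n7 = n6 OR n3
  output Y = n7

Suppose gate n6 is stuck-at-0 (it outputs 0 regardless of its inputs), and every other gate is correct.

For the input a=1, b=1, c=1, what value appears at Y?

Propagate with n6 forced: n1=1, n2=0, n3=0, n4=0, n5=1, n6=0 [stuck-at-0], n7=0.
So Y = 0. (Without the fault it would be 1.)

0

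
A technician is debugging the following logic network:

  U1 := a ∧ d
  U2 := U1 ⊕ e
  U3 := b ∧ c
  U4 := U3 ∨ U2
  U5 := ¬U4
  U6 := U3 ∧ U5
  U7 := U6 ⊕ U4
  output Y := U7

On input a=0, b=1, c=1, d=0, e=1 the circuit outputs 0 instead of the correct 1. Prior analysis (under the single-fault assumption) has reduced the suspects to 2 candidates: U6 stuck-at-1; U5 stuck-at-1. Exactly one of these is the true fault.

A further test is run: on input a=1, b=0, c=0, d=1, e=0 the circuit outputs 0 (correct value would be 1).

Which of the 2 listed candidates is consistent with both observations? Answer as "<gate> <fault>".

Evaluate each candidate on input a=1, b=0, c=0, d=1, e=0:
  U6 stuck-at-1: U1=1, U2=1, U3=0, U4=1, U5=0, U6=1 [stuck-at-1], U7=0 → 0 — matches
  U5 stuck-at-1: U1=1, U2=1, U3=0, U4=1, U5=1 [stuck-at-1], U6=0, U7=1 → 1 — eliminated
Only U6 stuck-at-1 reproduces the observed 0.

U6 stuck-at-1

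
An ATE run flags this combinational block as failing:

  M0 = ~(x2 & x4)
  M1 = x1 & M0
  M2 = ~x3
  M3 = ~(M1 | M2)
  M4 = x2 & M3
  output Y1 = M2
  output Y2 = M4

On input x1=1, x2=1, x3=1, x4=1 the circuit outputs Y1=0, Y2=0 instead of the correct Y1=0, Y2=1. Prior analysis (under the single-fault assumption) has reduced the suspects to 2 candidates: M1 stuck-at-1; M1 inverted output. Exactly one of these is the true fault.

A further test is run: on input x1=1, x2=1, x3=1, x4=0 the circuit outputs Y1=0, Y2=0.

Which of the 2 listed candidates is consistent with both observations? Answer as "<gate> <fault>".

M1 stuck-at-1

Evaluate each candidate on input x1=1, x2=1, x3=1, x4=0:
  M1 stuck-at-1: M0=1, M1=1 [stuck-at-1], M2=0, M3=0, M4=0 → Y1=0, Y2=0 — matches
  M1 inverted output: M0=1, M1=0 [inverted output], M2=0, M3=1, M4=1 → Y1=0, Y2=1 — eliminated
Only M1 stuck-at-1 reproduces the observed Y1=0, Y2=0.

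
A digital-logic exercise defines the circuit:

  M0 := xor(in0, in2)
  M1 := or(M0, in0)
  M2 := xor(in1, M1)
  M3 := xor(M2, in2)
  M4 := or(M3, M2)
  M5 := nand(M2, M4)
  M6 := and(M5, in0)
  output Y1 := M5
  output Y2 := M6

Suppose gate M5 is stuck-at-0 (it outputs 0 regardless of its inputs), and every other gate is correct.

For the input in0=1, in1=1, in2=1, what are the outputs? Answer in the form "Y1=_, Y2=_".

Y1=0, Y2=0

Propagate with M5 forced: M0=0, M1=1, M2=0, M3=1, M4=1, M5=0 [stuck-at-0], M6=0.
So the outputs are Y1=0, Y2=0. (Without the fault they would be Y1=1, Y2=1.)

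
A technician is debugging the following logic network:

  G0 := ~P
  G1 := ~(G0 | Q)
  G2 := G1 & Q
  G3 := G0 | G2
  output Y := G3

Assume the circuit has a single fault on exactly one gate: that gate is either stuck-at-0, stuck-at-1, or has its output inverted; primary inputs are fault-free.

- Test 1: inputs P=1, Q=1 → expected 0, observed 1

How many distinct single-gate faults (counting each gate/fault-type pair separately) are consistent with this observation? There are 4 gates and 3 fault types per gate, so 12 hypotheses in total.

Fault-free: G0=0, G1=0, G2=0, G3=0 → 0. Observed 1.
  G0 stuck-at-0: output 0 ✗
  G0 stuck-at-1: output 1 ✓
  G0 inverted output: output 1 ✓
  G1 stuck-at-0: output 0 ✗
  G1 stuck-at-1: output 1 ✓
  G1 inverted output: output 1 ✓
  G2 stuck-at-0: output 0 ✗
  G2 stuck-at-1: output 1 ✓
  G2 inverted output: output 1 ✓
  G3 stuck-at-0: output 0 ✗
  G3 stuck-at-1: output 1 ✓
  G3 inverted output: output 1 ✓
Consistent faults: {G0 stuck-at-1, G0 inverted output, G1 stuck-at-1, G1 inverted output, G2 stuck-at-1, G2 inverted output, G3 stuck-at-1, G3 inverted output} — 8 in all.

8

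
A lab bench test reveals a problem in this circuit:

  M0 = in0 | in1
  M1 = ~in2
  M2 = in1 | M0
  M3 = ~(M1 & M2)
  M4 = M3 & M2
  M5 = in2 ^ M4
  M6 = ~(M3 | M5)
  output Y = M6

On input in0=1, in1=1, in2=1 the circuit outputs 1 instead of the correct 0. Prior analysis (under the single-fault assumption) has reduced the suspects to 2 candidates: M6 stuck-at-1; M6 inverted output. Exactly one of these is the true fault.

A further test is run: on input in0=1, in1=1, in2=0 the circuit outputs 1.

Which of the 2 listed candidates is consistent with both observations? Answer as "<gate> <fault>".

M6 stuck-at-1

Evaluate each candidate on input in0=1, in1=1, in2=0:
  M6 stuck-at-1: M0=1, M1=1, M2=1, M3=0, M4=0, M5=0, M6=1 [stuck-at-1] → 1 — matches
  M6 inverted output: M0=1, M1=1, M2=1, M3=0, M4=0, M5=0, M6=0 [inverted output] → 0 — eliminated
Only M6 stuck-at-1 reproduces the observed 1.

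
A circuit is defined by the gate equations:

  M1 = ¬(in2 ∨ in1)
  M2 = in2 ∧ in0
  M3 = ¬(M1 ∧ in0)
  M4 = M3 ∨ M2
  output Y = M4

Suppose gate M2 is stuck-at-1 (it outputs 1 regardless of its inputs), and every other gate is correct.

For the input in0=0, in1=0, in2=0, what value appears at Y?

Propagate with M2 forced: M1=1, M2=1 [stuck-at-1], M3=1, M4=1.
So Y = 1. (Same as the fault-free value — the fault is masked on this input.)

1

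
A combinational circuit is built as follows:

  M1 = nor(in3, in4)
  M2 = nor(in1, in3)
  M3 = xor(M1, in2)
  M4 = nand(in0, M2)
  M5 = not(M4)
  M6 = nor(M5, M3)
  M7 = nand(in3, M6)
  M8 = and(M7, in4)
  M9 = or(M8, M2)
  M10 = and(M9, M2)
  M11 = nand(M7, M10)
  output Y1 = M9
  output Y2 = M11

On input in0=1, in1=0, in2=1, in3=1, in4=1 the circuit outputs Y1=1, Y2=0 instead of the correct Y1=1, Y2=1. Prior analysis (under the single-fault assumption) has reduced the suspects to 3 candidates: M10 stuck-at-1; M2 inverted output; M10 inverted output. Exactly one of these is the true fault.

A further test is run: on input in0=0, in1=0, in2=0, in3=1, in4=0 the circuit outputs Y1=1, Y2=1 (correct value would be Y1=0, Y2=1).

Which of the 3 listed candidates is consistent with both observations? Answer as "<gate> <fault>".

M2 inverted output

Evaluate each candidate on input in0=0, in1=0, in2=0, in3=1, in4=0:
  M10 stuck-at-1: M1=0, M2=0, M3=0, M4=1, M5=0, M6=1, M7=0, M8=0, M9=0, M10=1 [stuck-at-1], M11=1 → Y1=0, Y2=1 — eliminated
  M2 inverted output: M1=0, M2=1 [inverted output], M3=0, M4=1, M5=0, M6=1, M7=0, M8=0, M9=1, M10=1, M11=1 → Y1=1, Y2=1 — matches
  M10 inverted output: M1=0, M2=0, M3=0, M4=1, M5=0, M6=1, M7=0, M8=0, M9=0, M10=1 [inverted output], M11=1 → Y1=0, Y2=1 — eliminated
Only M2 inverted output reproduces the observed Y1=1, Y2=1.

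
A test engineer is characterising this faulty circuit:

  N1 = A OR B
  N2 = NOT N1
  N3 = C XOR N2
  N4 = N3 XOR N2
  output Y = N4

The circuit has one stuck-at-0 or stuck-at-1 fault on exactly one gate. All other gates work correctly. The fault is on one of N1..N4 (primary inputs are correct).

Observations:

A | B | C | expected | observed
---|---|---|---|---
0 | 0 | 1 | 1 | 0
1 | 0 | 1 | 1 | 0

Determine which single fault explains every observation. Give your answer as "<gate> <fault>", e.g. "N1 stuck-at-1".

N4 stuck-at-0

Fault-free values for test 1 (A=0, B=0, C=1): N1=0, N2=1, N3=0, N4=1, giving Y=1. Observed 0.
Test 1: faults giving observed 0 are {N3 stuck-at-1, N4 stuck-at-0}.
Test 2 (A=1, B=0, C=1): fault-free N1=1, N2=0, N3=1, N4=1 → 1; observed 0. Eliminates N3 stuck-at-1.
Only N4 stuck-at-0 is consistent with every test.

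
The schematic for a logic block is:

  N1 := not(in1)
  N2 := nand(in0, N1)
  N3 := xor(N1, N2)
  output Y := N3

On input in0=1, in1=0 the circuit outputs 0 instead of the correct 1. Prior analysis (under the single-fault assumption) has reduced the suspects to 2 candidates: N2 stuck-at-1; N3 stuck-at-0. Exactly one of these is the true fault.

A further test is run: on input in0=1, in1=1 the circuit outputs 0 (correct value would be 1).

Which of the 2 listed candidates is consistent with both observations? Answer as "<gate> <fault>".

Evaluate each candidate on input in0=1, in1=1:
  N2 stuck-at-1: N1=0, N2=1 [stuck-at-1], N3=1 → 1 — eliminated
  N3 stuck-at-0: N1=0, N2=1, N3=0 [stuck-at-0] → 0 — matches
Only N3 stuck-at-0 reproduces the observed 0.

N3 stuck-at-0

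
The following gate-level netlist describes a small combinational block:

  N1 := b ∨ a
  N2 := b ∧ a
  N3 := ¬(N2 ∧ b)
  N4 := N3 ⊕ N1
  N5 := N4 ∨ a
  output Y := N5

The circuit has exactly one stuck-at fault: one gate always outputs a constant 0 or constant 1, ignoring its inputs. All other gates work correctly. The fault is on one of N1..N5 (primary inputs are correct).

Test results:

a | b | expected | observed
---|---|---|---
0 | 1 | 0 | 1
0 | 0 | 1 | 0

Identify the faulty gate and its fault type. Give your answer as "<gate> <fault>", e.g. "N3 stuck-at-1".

Fault-free values for test 1 (a=0, b=1): N1=1, N2=0, N3=1, N4=0, N5=0, giving Y=0. Observed 1.
Test 1: faults giving observed 1 are {N1 stuck-at-0, N2 stuck-at-1, N3 stuck-at-0, N4 stuck-at-1, N5 stuck-at-1}.
Test 2 (a=0, b=0): fault-free N1=0, N2=0, N3=1, N4=1, N5=1 → 1; observed 0. Eliminates N1 stuck-at-0, N2 stuck-at-1, N4 stuck-at-1, N5 stuck-at-1.
Only N3 stuck-at-0 is consistent with every test.

N3 stuck-at-0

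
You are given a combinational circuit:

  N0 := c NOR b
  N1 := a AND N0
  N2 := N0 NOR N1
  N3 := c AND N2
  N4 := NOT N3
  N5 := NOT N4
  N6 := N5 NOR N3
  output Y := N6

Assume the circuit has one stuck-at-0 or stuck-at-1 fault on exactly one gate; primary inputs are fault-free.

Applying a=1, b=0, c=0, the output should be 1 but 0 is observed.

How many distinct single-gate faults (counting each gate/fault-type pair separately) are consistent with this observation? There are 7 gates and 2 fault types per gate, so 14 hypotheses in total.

Fault-free: N0=1, N1=1, N2=0, N3=0, N4=1, N5=0, N6=1 → 1. Observed 0.
  N0 stuck-at-0: output 1 ✗
  N0 stuck-at-1: output 1 ✗
  N1 stuck-at-0: output 1 ✗
  N1 stuck-at-1: output 1 ✗
  N2 stuck-at-0: output 1 ✗
  N2 stuck-at-1: output 1 ✗
  N3 stuck-at-0: output 1 ✗
  N3 stuck-at-1: output 0 ✓
  N4 stuck-at-0: output 0 ✓
  N4 stuck-at-1: output 1 ✗
  N5 stuck-at-0: output 1 ✗
  N5 stuck-at-1: output 0 ✓
  N6 stuck-at-0: output 0 ✓
  N6 stuck-at-1: output 1 ✗
Consistent faults: {N3 stuck-at-1, N4 stuck-at-0, N5 stuck-at-1, N6 stuck-at-0} — 4 in all.

4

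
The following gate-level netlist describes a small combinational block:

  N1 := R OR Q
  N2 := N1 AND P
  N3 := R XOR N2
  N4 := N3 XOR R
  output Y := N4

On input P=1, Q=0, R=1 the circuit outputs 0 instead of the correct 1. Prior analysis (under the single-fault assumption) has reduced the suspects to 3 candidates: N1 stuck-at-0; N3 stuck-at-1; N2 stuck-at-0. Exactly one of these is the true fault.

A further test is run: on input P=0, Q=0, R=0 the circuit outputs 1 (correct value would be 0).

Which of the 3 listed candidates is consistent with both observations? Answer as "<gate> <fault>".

N3 stuck-at-1

Evaluate each candidate on input P=0, Q=0, R=0:
  N1 stuck-at-0: N1=0 [stuck-at-0], N2=0, N3=0, N4=0 → 0 — eliminated
  N3 stuck-at-1: N1=0, N2=0, N3=1 [stuck-at-1], N4=1 → 1 — matches
  N2 stuck-at-0: N1=0, N2=0 [stuck-at-0], N3=0, N4=0 → 0 — eliminated
Only N3 stuck-at-1 reproduces the observed 1.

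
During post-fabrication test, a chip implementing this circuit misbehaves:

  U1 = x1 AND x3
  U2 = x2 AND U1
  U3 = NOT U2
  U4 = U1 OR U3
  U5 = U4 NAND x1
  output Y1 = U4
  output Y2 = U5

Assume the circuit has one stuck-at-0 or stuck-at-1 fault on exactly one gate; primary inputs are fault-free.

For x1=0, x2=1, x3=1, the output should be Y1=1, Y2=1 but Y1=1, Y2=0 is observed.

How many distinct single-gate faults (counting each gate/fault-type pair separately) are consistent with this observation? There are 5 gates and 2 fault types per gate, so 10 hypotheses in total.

Fault-free: U1=0, U2=0, U3=1, U4=1, U5=1 → Y1=1, Y2=1. Observed Y1=1, Y2=0.
  U1 stuck-at-0: output Y1=1, Y2=1 ✗
  U1 stuck-at-1: output Y1=1, Y2=1 ✗
  U2 stuck-at-0: output Y1=1, Y2=1 ✗
  U2 stuck-at-1: output Y1=0, Y2=1 ✗
  U3 stuck-at-0: output Y1=0, Y2=1 ✗
  U3 stuck-at-1: output Y1=1, Y2=1 ✗
  U4 stuck-at-0: output Y1=0, Y2=1 ✗
  U4 stuck-at-1: output Y1=1, Y2=1 ✗
  U5 stuck-at-0: output Y1=1, Y2=0 ✓
  U5 stuck-at-1: output Y1=1, Y2=1 ✗
Consistent faults: {U5 stuck-at-0} — 1 in all.

1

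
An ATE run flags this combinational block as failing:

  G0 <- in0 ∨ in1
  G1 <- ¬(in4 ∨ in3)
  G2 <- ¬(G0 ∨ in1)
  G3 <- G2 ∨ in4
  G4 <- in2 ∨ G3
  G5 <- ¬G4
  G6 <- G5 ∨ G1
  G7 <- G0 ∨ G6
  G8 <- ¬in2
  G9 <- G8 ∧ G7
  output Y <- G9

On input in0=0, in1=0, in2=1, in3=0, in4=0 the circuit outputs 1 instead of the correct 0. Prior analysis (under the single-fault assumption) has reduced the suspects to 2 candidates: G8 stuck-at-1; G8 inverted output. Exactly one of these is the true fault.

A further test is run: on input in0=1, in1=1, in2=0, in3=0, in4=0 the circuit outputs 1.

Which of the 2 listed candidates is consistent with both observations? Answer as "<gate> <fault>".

G8 stuck-at-1

Evaluate each candidate on input in0=1, in1=1, in2=0, in3=0, in4=0:
  G8 stuck-at-1: G0=1, G1=1, G2=0, G3=0, G4=0, G5=1, G6=1, G7=1, G8=1 [stuck-at-1], G9=1 → 1 — matches
  G8 inverted output: G0=1, G1=1, G2=0, G3=0, G4=0, G5=1, G6=1, G7=1, G8=0 [inverted output], G9=0 → 0 — eliminated
Only G8 stuck-at-1 reproduces the observed 1.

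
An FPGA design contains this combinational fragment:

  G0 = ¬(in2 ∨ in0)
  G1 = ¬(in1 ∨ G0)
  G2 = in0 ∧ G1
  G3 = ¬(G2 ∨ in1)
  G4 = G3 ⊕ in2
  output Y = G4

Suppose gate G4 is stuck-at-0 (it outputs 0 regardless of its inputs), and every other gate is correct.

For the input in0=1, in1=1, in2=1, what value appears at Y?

0

Propagate with G4 forced: G0=0, G1=0, G2=0, G3=0, G4=0 [stuck-at-0].
So Y = 0. (Without the fault it would be 1.)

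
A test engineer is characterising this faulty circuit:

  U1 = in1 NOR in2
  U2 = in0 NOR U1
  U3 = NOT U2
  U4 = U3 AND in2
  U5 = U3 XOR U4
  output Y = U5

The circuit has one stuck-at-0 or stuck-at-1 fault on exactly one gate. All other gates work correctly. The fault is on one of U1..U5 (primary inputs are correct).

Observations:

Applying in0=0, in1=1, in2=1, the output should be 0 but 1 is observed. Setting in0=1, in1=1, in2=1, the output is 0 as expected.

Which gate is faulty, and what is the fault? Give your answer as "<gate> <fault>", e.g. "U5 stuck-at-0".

Fault-free values for test 1 (in0=0, in1=1, in2=1): U1=0, U2=1, U3=0, U4=0, U5=0, giving Y=0. Observed 1.
Test 1: faults giving observed 1 are {U4 stuck-at-1, U5 stuck-at-1}.
Test 2 (in0=1, in1=1, in2=1): fault-free U1=0, U2=0, U3=1, U4=1, U5=0 → 0; observed 0. Eliminates U5 stuck-at-1.
Only U4 stuck-at-1 is consistent with every test.

U4 stuck-at-1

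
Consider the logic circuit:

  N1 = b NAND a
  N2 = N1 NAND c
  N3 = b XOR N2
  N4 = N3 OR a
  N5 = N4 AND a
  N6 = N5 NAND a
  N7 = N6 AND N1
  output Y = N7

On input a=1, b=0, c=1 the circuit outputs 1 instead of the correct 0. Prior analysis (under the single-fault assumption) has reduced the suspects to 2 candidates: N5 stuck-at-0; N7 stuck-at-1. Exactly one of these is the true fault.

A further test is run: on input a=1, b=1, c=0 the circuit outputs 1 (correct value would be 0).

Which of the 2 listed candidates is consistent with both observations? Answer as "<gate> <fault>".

Evaluate each candidate on input a=1, b=1, c=0:
  N5 stuck-at-0: N1=0, N2=1, N3=0, N4=1, N5=0 [stuck-at-0], N6=1, N7=0 → 0 — eliminated
  N7 stuck-at-1: N1=0, N2=1, N3=0, N4=1, N5=1, N6=0, N7=1 [stuck-at-1] → 1 — matches
Only N7 stuck-at-1 reproduces the observed 1.

N7 stuck-at-1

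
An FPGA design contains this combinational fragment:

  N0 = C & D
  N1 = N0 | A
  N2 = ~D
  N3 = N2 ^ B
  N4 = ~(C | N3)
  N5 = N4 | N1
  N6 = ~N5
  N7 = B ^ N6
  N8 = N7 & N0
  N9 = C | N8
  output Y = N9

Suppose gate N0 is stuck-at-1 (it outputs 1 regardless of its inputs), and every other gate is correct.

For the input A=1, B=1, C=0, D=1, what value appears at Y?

Propagate with N0 forced: N0=1 [stuck-at-1], N1=1, N2=0, N3=1, N4=0, N5=1, N6=0, N7=1, N8=1, N9=1.
So Y = 1. (Without the fault it would be 0.)

1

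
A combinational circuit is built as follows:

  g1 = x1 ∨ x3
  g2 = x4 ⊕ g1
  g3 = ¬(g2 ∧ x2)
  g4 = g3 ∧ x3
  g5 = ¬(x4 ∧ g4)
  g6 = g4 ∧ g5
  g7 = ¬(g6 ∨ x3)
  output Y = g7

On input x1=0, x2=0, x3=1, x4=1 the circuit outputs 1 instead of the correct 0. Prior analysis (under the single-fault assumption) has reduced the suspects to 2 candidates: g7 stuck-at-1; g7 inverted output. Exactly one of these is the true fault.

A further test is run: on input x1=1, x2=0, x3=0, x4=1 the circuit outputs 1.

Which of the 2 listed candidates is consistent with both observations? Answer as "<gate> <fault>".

g7 stuck-at-1

Evaluate each candidate on input x1=1, x2=0, x3=0, x4=1:
  g7 stuck-at-1: g1=1, g2=0, g3=1, g4=0, g5=1, g6=0, g7=1 [stuck-at-1] → 1 — matches
  g7 inverted output: g1=1, g2=0, g3=1, g4=0, g5=1, g6=0, g7=0 [inverted output] → 0 — eliminated
Only g7 stuck-at-1 reproduces the observed 1.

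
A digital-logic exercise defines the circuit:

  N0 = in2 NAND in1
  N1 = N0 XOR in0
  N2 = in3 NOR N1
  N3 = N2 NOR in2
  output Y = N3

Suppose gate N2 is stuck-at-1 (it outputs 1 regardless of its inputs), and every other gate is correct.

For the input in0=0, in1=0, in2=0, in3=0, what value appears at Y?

0

Propagate with N2 forced: N0=1, N1=1, N2=1 [stuck-at-1], N3=0.
So Y = 0. (Without the fault it would be 1.)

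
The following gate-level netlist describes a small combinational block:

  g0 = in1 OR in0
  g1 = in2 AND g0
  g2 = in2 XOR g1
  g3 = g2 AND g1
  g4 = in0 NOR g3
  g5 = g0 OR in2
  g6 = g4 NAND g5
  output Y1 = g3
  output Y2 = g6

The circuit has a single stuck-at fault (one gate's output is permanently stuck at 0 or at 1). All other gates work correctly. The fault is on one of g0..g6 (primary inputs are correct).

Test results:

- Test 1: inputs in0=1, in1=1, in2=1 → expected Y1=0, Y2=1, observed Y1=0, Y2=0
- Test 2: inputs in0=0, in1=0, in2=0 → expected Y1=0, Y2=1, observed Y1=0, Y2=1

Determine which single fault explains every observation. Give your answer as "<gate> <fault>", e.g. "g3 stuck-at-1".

g4 stuck-at-1

Fault-free values for test 1 (in0=1, in1=1, in2=1): g0=1, g1=1, g2=0, g3=0, g4=0, g5=1, g6=1, giving Y1=0, Y2=1. Observed Y1=0, Y2=0.
Test 1: faults giving observed Y1=0, Y2=0 are {g4 stuck-at-1, g6 stuck-at-0}.
Test 2 (in0=0, in1=0, in2=0): fault-free g0=0, g1=0, g2=0, g3=0, g4=1, g5=0, g6=1 → Y1=0, Y2=1; observed Y1=0, Y2=1. Eliminates g6 stuck-at-0.
Only g4 stuck-at-1 is consistent with every test.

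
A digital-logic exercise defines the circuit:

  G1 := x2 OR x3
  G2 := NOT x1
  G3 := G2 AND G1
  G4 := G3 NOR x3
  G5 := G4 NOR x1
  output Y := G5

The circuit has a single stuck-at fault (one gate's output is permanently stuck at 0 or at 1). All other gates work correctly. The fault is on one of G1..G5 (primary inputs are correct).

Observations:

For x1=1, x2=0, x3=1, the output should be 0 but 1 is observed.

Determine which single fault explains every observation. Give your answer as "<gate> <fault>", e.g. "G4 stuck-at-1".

Fault-free values for test 1 (x1=1, x2=0, x3=1): G1=1, G2=0, G3=0, G4=0, G5=0, giving Y=0. Observed 1.
Test 1: faults giving observed 1 are {G5 stuck-at-1}.
Only G5 stuck-at-1 is consistent with every test.

G5 stuck-at-1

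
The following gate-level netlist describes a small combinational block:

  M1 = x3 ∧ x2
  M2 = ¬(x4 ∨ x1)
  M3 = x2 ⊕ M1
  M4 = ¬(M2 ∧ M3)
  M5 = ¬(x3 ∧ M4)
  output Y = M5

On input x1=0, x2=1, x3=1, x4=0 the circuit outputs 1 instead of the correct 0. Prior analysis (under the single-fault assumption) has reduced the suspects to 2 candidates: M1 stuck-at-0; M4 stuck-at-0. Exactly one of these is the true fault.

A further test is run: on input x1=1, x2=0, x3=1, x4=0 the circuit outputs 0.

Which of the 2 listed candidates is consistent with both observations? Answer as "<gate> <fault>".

M1 stuck-at-0

Evaluate each candidate on input x1=1, x2=0, x3=1, x4=0:
  M1 stuck-at-0: M1=0 [stuck-at-0], M2=0, M3=0, M4=1, M5=0 → 0 — matches
  M4 stuck-at-0: M1=0, M2=0, M3=0, M4=0 [stuck-at-0], M5=1 → 1 — eliminated
Only M1 stuck-at-0 reproduces the observed 0.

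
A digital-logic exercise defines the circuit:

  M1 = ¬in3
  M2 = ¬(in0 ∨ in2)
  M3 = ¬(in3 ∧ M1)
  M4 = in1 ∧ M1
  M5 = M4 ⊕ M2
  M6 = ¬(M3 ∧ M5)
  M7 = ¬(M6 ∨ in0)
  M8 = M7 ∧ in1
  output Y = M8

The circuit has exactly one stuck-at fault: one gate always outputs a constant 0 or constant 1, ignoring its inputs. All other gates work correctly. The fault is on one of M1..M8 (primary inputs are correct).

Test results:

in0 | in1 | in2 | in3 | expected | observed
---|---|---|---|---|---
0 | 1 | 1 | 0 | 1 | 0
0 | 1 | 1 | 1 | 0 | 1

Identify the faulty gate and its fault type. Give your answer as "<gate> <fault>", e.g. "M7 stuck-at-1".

M2 stuck-at-1

Fault-free values for test 1 (in0=0, in1=1, in2=1, in3=0): M1=1, M2=0, M3=1, M4=1, M5=1, M6=0, M7=1, M8=1, giving Y=1. Observed 0.
Test 1: faults giving observed 0 are {M1 stuck-at-0, M2 stuck-at-1, M3 stuck-at-0, M4 stuck-at-0, M5 stuck-at-0, M6 stuck-at-1, M7 stuck-at-0, M8 stuck-at-0}.
Test 2 (in0=0, in1=1, in2=1, in3=1): fault-free M1=0, M2=0, M3=1, M4=0, M5=0, M6=1, M7=0, M8=0 → 0; observed 1. Eliminates M1 stuck-at-0, M3 stuck-at-0, M4 stuck-at-0, M5 stuck-at-0, M6 stuck-at-1, M7 stuck-at-0, M8 stuck-at-0.
Only M2 stuck-at-1 is consistent with every test.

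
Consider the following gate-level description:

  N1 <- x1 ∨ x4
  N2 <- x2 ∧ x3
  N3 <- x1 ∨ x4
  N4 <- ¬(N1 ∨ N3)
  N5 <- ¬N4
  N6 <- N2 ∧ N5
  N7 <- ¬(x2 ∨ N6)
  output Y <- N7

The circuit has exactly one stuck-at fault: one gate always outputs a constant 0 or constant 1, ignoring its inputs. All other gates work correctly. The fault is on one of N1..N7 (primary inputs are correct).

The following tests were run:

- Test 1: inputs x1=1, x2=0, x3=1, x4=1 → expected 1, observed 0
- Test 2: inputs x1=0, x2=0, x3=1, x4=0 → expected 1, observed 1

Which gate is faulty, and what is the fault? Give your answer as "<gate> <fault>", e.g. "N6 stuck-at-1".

Fault-free values for test 1 (x1=1, x2=0, x3=1, x4=1): N1=1, N2=0, N3=1, N4=0, N5=1, N6=0, N7=1, giving Y=1. Observed 0.
Test 1: faults giving observed 0 are {N2 stuck-at-1, N6 stuck-at-1, N7 stuck-at-0}.
Test 2 (x1=0, x2=0, x3=1, x4=0): fault-free N1=0, N2=0, N3=0, N4=1, N5=0, N6=0, N7=1 → 1; observed 1. Eliminates N6 stuck-at-1, N7 stuck-at-0.
Only N2 stuck-at-1 is consistent with every test.

N2 stuck-at-1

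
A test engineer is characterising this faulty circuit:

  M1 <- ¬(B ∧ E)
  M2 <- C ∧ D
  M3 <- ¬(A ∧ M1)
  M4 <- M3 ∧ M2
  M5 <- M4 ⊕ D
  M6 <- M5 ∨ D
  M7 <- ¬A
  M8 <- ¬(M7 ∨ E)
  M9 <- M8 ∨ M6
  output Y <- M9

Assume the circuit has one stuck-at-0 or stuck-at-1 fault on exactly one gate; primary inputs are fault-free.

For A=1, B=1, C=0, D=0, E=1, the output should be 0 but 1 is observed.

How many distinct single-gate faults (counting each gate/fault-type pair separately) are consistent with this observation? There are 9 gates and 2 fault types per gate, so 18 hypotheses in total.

6

Fault-free: M1=0, M2=0, M3=1, M4=0, M5=0, M6=0, M7=0, M8=0, M9=0 → 0. Observed 1.
  M1: none of the 2 fault types match ✗
  M2: stuck-at-1 ✓; others ✗
  M3: none of the 2 fault types match ✗
  M4: stuck-at-1 ✓; others ✗
  M5: stuck-at-1 ✓; others ✗
  M6: stuck-at-1 ✓; others ✗
  M7: none of the 2 fault types match ✗
  M8: stuck-at-1 ✓; others ✗
  M9: stuck-at-1 ✓; others ✗
Consistent faults: {M2 stuck-at-1, M4 stuck-at-1, M5 stuck-at-1, M6 stuck-at-1, M8 stuck-at-1, M9 stuck-at-1} — 6 in all.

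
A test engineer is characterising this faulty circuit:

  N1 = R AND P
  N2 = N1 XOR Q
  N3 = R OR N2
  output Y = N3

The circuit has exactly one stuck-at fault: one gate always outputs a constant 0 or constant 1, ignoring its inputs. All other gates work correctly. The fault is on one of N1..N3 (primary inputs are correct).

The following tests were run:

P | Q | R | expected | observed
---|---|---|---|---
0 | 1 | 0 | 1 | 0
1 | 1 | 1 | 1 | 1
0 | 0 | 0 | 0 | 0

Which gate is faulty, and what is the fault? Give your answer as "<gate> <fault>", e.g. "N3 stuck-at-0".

N2 stuck-at-0

Fault-free values for test 1 (P=0, Q=1, R=0): N1=0, N2=1, N3=1, giving Y=1. Observed 0.
Test 1: faults giving observed 0 are {N1 stuck-at-1, N2 stuck-at-0, N3 stuck-at-0}.
Test 2 (P=1, Q=1, R=1): fault-free N1=1, N2=0, N3=1 → 1; observed 1. Eliminates N3 stuck-at-0.
Test 3 (P=0, Q=0, R=0): fault-free N1=0, N2=0, N3=0 → 0; observed 0. Eliminates N1 stuck-at-1.
Only N2 stuck-at-0 is consistent with every test.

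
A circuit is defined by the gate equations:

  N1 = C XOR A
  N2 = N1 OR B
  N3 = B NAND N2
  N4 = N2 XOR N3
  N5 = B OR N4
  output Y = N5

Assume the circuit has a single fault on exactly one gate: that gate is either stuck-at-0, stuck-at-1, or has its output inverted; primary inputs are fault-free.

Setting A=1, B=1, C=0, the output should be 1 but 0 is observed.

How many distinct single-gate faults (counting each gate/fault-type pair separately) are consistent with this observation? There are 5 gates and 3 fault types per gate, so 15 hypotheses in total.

2

Fault-free: N1=1, N2=1, N3=0, N4=1, N5=1 → 1. Observed 0.
  N1: none of the 3 fault types match ✗
  N2: none of the 3 fault types match ✗
  N3: none of the 3 fault types match ✗
  N4: none of the 3 fault types match ✗
  N5: stuck-at-0, inverted output ✓; others ✗
Consistent faults: {N5 stuck-at-0, N5 inverted output} — 2 in all.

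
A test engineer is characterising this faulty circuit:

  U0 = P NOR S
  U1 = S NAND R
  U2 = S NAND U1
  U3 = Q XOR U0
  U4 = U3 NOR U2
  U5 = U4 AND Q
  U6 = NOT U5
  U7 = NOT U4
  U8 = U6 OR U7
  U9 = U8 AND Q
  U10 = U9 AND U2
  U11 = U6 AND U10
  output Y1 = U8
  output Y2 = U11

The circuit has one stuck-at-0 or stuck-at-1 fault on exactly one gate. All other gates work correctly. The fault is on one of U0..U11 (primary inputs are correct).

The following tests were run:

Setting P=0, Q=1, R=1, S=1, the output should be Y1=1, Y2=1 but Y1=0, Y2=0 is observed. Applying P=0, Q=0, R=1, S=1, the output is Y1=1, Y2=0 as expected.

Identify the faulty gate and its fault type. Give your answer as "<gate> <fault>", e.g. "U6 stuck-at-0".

Fault-free values for test 1 (P=0, Q=1, R=1, S=1): U0=0, U1=0, U2=1, U3=1, U4=0, U5=0, U6=1, U7=1, U8=1, U9=1, U10=1, U11=1, giving Y1=1, Y2=1. Observed Y1=0, Y2=0.
Test 1: faults giving observed Y1=0, Y2=0 are {U4 stuck-at-1, U8 stuck-at-0}.
Test 2 (P=0, Q=0, R=1, S=1): fault-free U0=0, U1=0, U2=1, U3=0, U4=0, U5=0, U6=1, U7=1, U8=1, U9=0, U10=0, U11=0 → Y1=1, Y2=0; observed Y1=1, Y2=0. Eliminates U8 stuck-at-0.
Only U4 stuck-at-1 is consistent with every test.

U4 stuck-at-1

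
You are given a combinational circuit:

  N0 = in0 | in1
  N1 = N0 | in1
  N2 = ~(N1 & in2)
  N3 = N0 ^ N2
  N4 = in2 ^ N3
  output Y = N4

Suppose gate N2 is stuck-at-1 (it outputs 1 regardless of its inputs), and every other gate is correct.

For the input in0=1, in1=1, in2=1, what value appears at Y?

1

Propagate with N2 forced: N0=1, N1=1, N2=1 [stuck-at-1], N3=0, N4=1.
So Y = 1. (Without the fault it would be 0.)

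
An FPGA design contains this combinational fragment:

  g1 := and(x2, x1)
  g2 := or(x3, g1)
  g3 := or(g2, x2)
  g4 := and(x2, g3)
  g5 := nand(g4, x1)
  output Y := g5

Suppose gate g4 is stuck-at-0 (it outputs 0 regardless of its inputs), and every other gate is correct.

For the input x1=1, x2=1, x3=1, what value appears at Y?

Propagate with g4 forced: g1=1, g2=1, g3=1, g4=0 [stuck-at-0], g5=1.
So Y = 1. (Without the fault it would be 0.)

1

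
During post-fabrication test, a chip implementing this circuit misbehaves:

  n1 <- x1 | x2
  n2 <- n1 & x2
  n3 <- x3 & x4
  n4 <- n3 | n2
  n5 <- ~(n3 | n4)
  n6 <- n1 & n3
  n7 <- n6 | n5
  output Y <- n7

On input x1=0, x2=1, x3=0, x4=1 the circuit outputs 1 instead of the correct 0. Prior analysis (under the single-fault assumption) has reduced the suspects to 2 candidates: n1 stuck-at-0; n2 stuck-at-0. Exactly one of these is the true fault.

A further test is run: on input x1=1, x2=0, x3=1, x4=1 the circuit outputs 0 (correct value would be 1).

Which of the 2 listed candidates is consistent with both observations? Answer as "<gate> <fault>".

Evaluate each candidate on input x1=1, x2=0, x3=1, x4=1:
  n1 stuck-at-0: n1=0 [stuck-at-0], n2=0, n3=1, n4=1, n5=0, n6=0, n7=0 → 0 — matches
  n2 stuck-at-0: n1=1, n2=0 [stuck-at-0], n3=1, n4=1, n5=0, n6=1, n7=1 → 1 — eliminated
Only n1 stuck-at-0 reproduces the observed 0.

n1 stuck-at-0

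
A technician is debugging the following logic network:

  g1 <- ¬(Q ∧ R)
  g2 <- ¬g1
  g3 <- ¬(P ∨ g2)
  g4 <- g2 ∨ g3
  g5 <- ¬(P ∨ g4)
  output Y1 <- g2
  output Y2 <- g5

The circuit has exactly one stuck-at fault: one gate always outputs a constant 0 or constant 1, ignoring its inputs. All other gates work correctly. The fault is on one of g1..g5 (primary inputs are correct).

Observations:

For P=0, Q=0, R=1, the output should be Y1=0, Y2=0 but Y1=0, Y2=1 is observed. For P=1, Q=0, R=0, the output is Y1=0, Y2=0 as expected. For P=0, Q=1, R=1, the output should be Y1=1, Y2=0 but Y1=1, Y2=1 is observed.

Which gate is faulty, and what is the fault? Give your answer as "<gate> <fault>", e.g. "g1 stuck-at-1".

Fault-free values for test 1 (P=0, Q=0, R=1): g1=1, g2=0, g3=1, g4=1, g5=0, giving Y1=0, Y2=0. Observed Y1=0, Y2=1.
Test 1: faults giving observed Y1=0, Y2=1 are {g3 stuck-at-0, g4 stuck-at-0, g5 stuck-at-1}.
Test 2 (P=1, Q=0, R=0): fault-free g1=1, g2=0, g3=0, g4=0, g5=0 → Y1=0, Y2=0; observed Y1=0, Y2=0. Eliminates g5 stuck-at-1.
Test 3 (P=0, Q=1, R=1): fault-free g1=0, g2=1, g3=0, g4=1, g5=0 → Y1=1, Y2=0; observed Y1=1, Y2=1. Eliminates g3 stuck-at-0.
Only g4 stuck-at-0 is consistent with every test.

g4 stuck-at-0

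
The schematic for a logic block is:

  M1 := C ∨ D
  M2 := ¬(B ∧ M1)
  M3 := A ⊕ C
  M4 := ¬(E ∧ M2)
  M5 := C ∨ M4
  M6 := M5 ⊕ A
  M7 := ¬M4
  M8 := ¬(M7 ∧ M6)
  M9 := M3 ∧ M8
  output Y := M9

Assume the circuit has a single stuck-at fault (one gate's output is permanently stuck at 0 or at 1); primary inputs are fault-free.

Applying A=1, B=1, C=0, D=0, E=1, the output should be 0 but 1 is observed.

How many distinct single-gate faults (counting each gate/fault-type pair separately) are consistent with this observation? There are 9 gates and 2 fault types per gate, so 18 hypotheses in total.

Fault-free: M1=0, M2=1, M3=1, M4=0, M5=0, M6=1, M7=1, M8=0, M9=0 → 0. Observed 1.
  M1: stuck-at-1 ✓; others ✗
  M2: stuck-at-0 ✓; others ✗
  M3: none of the 2 fault types match ✗
  M4: stuck-at-1 ✓; others ✗
  M5: stuck-at-1 ✓; others ✗
  M6: stuck-at-0 ✓; others ✗
  M7: stuck-at-0 ✓; others ✗
  M8: stuck-at-1 ✓; others ✗
  M9: stuck-at-1 ✓; others ✗
Consistent faults: {M1 stuck-at-1, M2 stuck-at-0, M4 stuck-at-1, M5 stuck-at-1, M6 stuck-at-0, M7 stuck-at-0, M8 stuck-at-1, M9 stuck-at-1} — 8 in all.

8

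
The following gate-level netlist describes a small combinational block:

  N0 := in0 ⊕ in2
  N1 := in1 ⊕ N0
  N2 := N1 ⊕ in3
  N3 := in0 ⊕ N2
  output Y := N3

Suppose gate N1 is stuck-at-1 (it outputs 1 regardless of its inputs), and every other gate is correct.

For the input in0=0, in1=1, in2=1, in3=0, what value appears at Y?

Propagate with N1 forced: N0=1, N1=1 [stuck-at-1], N2=1, N3=1.
So Y = 1. (Without the fault it would be 0.)

1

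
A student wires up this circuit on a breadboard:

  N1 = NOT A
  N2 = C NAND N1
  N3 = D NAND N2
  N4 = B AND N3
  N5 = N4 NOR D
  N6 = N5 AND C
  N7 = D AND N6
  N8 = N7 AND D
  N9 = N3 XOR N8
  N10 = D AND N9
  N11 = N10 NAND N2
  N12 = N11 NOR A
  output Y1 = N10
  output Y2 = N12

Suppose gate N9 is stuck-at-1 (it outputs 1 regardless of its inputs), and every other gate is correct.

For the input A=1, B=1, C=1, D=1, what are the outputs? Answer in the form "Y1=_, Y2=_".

Propagate with N9 forced: N1=0, N2=1, N3=0, N4=0, N5=0, N6=0, N7=0, N8=0, N9=1 [stuck-at-1], N10=1, N11=0, N12=0.
So the outputs are Y1=1, Y2=0. (Without the fault they would be Y1=0, Y2=0.)

Y1=1, Y2=0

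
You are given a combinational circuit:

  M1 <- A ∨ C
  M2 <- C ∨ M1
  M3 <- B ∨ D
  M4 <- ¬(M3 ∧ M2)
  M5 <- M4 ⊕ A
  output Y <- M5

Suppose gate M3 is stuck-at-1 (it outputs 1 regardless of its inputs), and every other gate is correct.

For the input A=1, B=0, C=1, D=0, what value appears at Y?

Propagate with M3 forced: M1=1, M2=1, M3=1 [stuck-at-1], M4=0, M5=1.
So Y = 1. (Without the fault it would be 0.)

1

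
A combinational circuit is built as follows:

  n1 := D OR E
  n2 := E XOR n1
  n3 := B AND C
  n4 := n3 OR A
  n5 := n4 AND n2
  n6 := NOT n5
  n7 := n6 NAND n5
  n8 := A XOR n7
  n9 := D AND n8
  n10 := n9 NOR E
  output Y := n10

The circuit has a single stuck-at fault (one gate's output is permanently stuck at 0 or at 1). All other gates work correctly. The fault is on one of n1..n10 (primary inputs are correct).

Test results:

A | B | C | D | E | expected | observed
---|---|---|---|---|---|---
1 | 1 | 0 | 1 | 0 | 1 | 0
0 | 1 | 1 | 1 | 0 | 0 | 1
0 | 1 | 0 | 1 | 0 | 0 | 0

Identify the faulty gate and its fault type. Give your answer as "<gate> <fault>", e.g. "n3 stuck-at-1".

n6 stuck-at-1

Fault-free values for test 1 (A=1, B=1, C=0, D=1, E=0): n1=1, n2=1, n3=0, n4=1, n5=1, n6=0, n7=1, n8=0, n9=0, n10=1, giving Y=1. Observed 0.
Test 1: faults giving observed 0 are {n6 stuck-at-1, n7 stuck-at-0, n8 stuck-at-1, n9 stuck-at-1, n10 stuck-at-0}.
Test 2 (A=0, B=1, C=1, D=1, E=0): fault-free n1=1, n2=1, n3=1, n4=1, n5=1, n6=0, n7=1, n8=1, n9=1, n10=0 → 0; observed 1. Eliminates n8 stuck-at-1, n9 stuck-at-1, n10 stuck-at-0.
Test 3 (A=0, B=1, C=0, D=1, E=0): fault-free n1=1, n2=1, n3=0, n4=0, n5=0, n6=1, n7=1, n8=1, n9=1, n10=0 → 0; observed 0. Eliminates n7 stuck-at-0.
Only n6 stuck-at-1 is consistent with every test.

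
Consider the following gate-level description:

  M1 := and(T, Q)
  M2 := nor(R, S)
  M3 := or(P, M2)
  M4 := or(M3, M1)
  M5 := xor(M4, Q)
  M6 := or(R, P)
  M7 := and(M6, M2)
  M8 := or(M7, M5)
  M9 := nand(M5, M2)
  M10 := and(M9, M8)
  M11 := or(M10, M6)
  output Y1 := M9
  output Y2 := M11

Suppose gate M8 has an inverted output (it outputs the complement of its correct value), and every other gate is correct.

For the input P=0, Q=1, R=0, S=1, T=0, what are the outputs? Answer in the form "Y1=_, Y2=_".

Propagate with M8 forced: M1=0, M2=0, M3=0, M4=0, M5=1, M6=0, M7=0, M8=0 [inverted output], M9=1, M10=0, M11=0.
So the outputs are Y1=1, Y2=0. (Without the fault they would be Y1=1, Y2=1.)

Y1=1, Y2=0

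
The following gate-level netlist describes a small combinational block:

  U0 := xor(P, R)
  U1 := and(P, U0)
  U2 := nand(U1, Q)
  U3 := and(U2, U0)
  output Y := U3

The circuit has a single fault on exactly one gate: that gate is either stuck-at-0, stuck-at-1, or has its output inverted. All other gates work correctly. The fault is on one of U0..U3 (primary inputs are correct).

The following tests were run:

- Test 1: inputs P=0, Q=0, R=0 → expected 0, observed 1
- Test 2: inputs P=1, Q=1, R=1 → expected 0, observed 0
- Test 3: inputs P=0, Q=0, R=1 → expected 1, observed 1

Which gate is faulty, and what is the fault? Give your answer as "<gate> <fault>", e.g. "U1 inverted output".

U0 stuck-at-1

Fault-free values for test 1 (P=0, Q=0, R=0): U0=0, U1=0, U2=1, U3=0, giving Y=0. Observed 1.
Test 1: faults giving observed 1 are {U0 stuck-at-1, U0 inverted output, U3 stuck-at-1, U3 inverted output}.
Test 2 (P=1, Q=1, R=1): fault-free U0=0, U1=0, U2=1, U3=0 → 0; observed 0. Eliminates U3 stuck-at-1, U3 inverted output.
Test 3 (P=0, Q=0, R=1): fault-free U0=1, U1=0, U2=1, U3=1 → 1; observed 1. Eliminates U0 inverted output.
Only U0 stuck-at-1 is consistent with every test.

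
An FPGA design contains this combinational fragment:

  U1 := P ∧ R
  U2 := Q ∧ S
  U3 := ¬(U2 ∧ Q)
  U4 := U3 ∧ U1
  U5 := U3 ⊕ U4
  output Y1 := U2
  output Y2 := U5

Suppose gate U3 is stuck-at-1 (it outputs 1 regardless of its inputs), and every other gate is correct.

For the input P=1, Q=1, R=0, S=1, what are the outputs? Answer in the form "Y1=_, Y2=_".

Y1=1, Y2=1

Propagate with U3 forced: U1=0, U2=1, U3=1 [stuck-at-1], U4=0, U5=1.
So the outputs are Y1=1, Y2=1. (Without the fault they would be Y1=1, Y2=0.)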